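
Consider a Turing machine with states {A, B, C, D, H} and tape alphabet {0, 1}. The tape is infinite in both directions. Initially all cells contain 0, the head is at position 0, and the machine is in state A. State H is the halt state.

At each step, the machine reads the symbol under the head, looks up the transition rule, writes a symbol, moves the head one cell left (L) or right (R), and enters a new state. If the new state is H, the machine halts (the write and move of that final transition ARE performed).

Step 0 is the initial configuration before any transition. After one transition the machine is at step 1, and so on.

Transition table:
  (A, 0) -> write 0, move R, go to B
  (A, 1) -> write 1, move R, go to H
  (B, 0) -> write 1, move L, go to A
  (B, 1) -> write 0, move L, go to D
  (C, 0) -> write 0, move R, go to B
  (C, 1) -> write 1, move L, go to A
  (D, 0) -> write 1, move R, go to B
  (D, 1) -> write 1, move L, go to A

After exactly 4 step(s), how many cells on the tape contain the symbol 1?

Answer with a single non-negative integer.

Step 1: in state A at pos 0, read 0 -> (A,0)->write 0,move R,goto B. Now: state=B, head=1, tape[-1..2]=0000 (head:   ^)
Step 2: in state B at pos 1, read 0 -> (B,0)->write 1,move L,goto A. Now: state=A, head=0, tape[-1..2]=0010 (head:  ^)
Step 3: in state A at pos 0, read 0 -> (A,0)->write 0,move R,goto B. Now: state=B, head=1, tape[-1..2]=0010 (head:   ^)
Step 4: in state B at pos 1, read 1 -> (B,1)->write 0,move L,goto D. Now: state=D, head=0, tape[-1..2]=0000 (head:  ^)
No cell contains 1 after step 4 -> 0 cell(s)

Answer: 0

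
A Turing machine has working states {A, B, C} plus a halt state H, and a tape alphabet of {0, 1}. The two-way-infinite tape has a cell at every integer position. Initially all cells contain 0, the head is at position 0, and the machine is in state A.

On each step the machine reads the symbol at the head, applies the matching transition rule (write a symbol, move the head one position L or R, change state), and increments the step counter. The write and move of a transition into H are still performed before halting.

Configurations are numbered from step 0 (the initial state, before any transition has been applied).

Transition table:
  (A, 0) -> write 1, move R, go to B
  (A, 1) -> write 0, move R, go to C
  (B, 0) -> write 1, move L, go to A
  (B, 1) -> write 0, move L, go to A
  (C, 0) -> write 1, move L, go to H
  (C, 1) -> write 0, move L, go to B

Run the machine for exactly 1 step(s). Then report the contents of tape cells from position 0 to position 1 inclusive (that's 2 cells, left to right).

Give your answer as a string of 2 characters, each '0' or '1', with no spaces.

Step 1: in state A at pos 0, read 0 -> (A,0)->write 1,move R,goto B. Now: state=B, head=1, tape[-1..2]=0100 (head:   ^)

Answer: 10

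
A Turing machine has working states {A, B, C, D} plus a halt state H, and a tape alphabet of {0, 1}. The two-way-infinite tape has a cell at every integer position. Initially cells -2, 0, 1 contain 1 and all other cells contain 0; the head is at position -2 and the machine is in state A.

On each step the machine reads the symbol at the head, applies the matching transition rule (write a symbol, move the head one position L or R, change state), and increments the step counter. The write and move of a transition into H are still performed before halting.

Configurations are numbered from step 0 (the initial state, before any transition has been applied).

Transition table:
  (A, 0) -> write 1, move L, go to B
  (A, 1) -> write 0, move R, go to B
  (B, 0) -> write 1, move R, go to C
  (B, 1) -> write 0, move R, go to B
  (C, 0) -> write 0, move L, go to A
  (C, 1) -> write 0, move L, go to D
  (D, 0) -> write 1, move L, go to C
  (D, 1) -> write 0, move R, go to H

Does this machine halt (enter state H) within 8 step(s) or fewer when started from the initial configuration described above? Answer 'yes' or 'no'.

Step 1: in state A at pos -2, read 1 -> (A,1)->write 0,move R,goto B. Now: state=B, head=-1, tape[-3..2]=000110 (head:   ^)
Step 2: in state B at pos -1, read 0 -> (B,0)->write 1,move R,goto C. Now: state=C, head=0, tape[-3..2]=001110 (head:    ^)
Step 3: in state C at pos 0, read 1 -> (C,1)->write 0,move L,goto D. Now: state=D, head=-1, tape[-3..2]=001010 (head:   ^)
Step 4: in state D at pos -1, read 1 -> (D,1)->write 0,move R,goto H. Now: state=H, head=0, tape[-3..2]=000010 (head:    ^)
State H reached at step 4; 4 <= 8 -> yes

Answer: yes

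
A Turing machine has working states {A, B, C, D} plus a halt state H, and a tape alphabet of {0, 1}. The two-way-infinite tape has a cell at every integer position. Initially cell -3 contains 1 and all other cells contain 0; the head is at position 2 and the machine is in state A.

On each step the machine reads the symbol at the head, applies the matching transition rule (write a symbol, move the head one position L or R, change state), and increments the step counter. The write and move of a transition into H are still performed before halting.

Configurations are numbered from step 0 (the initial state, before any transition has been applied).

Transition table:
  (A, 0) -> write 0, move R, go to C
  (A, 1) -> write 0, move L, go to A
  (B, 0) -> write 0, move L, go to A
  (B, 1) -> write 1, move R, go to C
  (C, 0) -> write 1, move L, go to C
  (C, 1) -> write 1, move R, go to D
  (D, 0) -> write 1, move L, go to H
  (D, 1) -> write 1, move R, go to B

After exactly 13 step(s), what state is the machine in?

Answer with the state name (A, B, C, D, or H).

Answer: C

Derivation:
Step 1: in state A at pos 2, read 0 -> (A,0)->write 0,move R,goto C. Now: state=C, head=3, tape[-4..4]=010000000 (head:        ^)
Step 2: in state C at pos 3, read 0 -> (C,0)->write 1,move L,goto C. Now: state=C, head=2, tape[-4..4]=010000010 (head:       ^)
Step 3: in state C at pos 2, read 0 -> (C,0)->write 1,move L,goto C. Now: state=C, head=1, tape[-4..4]=010000110 (head:      ^)
Step 4: in state C at pos 1, read 0 -> (C,0)->write 1,move L,goto C. Now: state=C, head=0, tape[-4..4]=010001110 (head:     ^)
Step 5: in state C at pos 0, read 0 -> (C,0)->write 1,move L,goto C. Now: state=C, head=-1, tape[-4..4]=010011110 (head:    ^)
Step 6: in state C at pos -1, read 0 -> (C,0)->write 1,move L,goto C. Now: state=C, head=-2, tape[-4..4]=010111110 (head:   ^)
Step 7: in state C at pos -2, read 0 -> (C,0)->write 1,move L,goto C. Now: state=C, head=-3, tape[-4..4]=011111110 (head:  ^)
Step 8: in state C at pos -3, read 1 -> (C,1)->write 1,move R,goto D. Now: state=D, head=-2, tape[-4..4]=011111110 (head:   ^)
Step 9: in state D at pos -2, read 1 -> (D,1)->write 1,move R,goto B. Now: state=B, head=-1, tape[-4..4]=011111110 (head:    ^)
Step 10: in state B at pos -1, read 1 -> (B,1)->write 1,move R,goto C. Now: state=C, head=0, tape[-4..4]=011111110 (head:     ^)
Step 11: in state C at pos 0, read 1 -> (C,1)->write 1,move R,goto D. Now: state=D, head=1, tape[-4..4]=011111110 (head:      ^)
Step 12: in state D at pos 1, read 1 -> (D,1)->write 1,move R,goto B. Now: state=B, head=2, tape[-4..4]=011111110 (head:       ^)
Step 13: in state B at pos 2, read 1 -> (B,1)->write 1,move R,goto C. Now: state=C, head=3, tape[-4..4]=011111110 (head:        ^)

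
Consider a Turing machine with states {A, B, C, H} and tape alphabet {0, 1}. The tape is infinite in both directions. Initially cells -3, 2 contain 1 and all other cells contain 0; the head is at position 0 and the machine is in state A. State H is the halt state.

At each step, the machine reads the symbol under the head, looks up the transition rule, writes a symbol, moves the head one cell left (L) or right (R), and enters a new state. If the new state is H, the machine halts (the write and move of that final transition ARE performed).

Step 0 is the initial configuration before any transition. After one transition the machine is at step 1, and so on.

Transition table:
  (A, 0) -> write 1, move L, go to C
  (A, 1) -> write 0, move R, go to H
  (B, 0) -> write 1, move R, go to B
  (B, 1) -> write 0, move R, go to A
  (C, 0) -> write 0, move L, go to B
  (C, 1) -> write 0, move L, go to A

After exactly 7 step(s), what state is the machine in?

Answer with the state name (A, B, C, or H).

Step 1: in state A at pos 0, read 0 -> (A,0)->write 1,move L,goto C. Now: state=C, head=-1, tape[-4..3]=01001010 (head:    ^)
Step 2: in state C at pos -1, read 0 -> (C,0)->write 0,move L,goto B. Now: state=B, head=-2, tape[-4..3]=01001010 (head:   ^)
Step 3: in state B at pos -2, read 0 -> (B,0)->write 1,move R,goto B. Now: state=B, head=-1, tape[-4..3]=01101010 (head:    ^)
Step 4: in state B at pos -1, read 0 -> (B,0)->write 1,move R,goto B. Now: state=B, head=0, tape[-4..3]=01111010 (head:     ^)
Step 5: in state B at pos 0, read 1 -> (B,1)->write 0,move R,goto A. Now: state=A, head=1, tape[-4..3]=01110010 (head:      ^)
Step 6: in state A at pos 1, read 0 -> (A,0)->write 1,move L,goto C. Now: state=C, head=0, tape[-4..3]=01110110 (head:     ^)
Step 7: in state C at pos 0, read 0 -> (C,0)->write 0,move L,goto B. Now: state=B, head=-1, tape[-4..3]=01110110 (head:    ^)

Answer: B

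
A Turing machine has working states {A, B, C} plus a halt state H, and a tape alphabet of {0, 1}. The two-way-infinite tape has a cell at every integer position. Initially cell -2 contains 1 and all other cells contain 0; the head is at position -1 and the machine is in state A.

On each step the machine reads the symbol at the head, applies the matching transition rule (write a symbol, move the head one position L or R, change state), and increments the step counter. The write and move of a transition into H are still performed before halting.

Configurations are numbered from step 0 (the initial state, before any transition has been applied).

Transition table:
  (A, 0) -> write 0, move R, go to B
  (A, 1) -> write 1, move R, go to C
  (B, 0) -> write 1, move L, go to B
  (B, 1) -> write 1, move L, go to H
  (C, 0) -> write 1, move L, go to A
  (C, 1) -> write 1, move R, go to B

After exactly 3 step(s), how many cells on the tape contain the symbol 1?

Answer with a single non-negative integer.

Answer: 3

Derivation:
Step 1: in state A at pos -1, read 0 -> (A,0)->write 0,move R,goto B. Now: state=B, head=0, tape[-3..1]=01000 (head:    ^)
Step 2: in state B at pos 0, read 0 -> (B,0)->write 1,move L,goto B. Now: state=B, head=-1, tape[-3..1]=01010 (head:   ^)
Step 3: in state B at pos -1, read 0 -> (B,0)->write 1,move L,goto B. Now: state=B, head=-2, tape[-3..1]=01110 (head:  ^)
Cells containing 1 after step 3: {-2, -1, 0} -> 3 cell(s)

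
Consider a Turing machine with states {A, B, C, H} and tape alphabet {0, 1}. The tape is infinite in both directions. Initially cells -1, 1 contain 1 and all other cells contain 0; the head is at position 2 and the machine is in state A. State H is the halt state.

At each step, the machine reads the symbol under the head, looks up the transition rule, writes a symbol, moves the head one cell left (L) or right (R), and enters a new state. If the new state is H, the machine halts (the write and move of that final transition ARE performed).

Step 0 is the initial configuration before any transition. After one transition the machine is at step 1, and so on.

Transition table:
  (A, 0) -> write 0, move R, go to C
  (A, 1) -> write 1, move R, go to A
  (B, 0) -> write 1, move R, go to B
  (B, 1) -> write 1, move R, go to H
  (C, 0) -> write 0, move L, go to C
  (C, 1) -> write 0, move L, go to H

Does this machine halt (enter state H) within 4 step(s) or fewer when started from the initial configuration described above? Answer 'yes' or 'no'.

Answer: yes

Derivation:
Step 1: in state A at pos 2, read 0 -> (A,0)->write 0,move R,goto C. Now: state=C, head=3, tape[-2..4]=0101000 (head:      ^)
Step 2: in state C at pos 3, read 0 -> (C,0)->write 0,move L,goto C. Now: state=C, head=2, tape[-2..4]=0101000 (head:     ^)
Step 3: in state C at pos 2, read 0 -> (C,0)->write 0,move L,goto C. Now: state=C, head=1, tape[-2..4]=0101000 (head:    ^)
Step 4: in state C at pos 1, read 1 -> (C,1)->write 0,move L,goto H. Now: state=H, head=0, tape[-2..4]=0100000 (head:   ^)
State H reached at step 4; 4 <= 4 -> yes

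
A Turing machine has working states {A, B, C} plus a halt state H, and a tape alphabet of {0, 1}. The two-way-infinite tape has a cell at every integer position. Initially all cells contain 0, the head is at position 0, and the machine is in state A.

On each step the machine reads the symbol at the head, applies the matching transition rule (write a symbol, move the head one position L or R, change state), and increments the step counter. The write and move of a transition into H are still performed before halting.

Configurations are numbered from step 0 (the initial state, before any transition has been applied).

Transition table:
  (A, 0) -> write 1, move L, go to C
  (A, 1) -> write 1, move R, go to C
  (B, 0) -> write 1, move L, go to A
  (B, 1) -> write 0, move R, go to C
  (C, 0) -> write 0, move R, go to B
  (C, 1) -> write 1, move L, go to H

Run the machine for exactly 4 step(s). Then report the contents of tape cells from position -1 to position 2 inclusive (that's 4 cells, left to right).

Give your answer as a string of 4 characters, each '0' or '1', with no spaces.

Answer: 0000

Derivation:
Step 1: in state A at pos 0, read 0 -> (A,0)->write 1,move L,goto C. Now: state=C, head=-1, tape[-2..1]=0010 (head:  ^)
Step 2: in state C at pos -1, read 0 -> (C,0)->write 0,move R,goto B. Now: state=B, head=0, tape[-2..1]=0010 (head:   ^)
Step 3: in state B at pos 0, read 1 -> (B,1)->write 0,move R,goto C. Now: state=C, head=1, tape[-2..2]=00000 (head:    ^)
Step 4: in state C at pos 1, read 0 -> (C,0)->write 0,move R,goto B. Now: state=B, head=2, tape[-2..3]=000000 (head:     ^)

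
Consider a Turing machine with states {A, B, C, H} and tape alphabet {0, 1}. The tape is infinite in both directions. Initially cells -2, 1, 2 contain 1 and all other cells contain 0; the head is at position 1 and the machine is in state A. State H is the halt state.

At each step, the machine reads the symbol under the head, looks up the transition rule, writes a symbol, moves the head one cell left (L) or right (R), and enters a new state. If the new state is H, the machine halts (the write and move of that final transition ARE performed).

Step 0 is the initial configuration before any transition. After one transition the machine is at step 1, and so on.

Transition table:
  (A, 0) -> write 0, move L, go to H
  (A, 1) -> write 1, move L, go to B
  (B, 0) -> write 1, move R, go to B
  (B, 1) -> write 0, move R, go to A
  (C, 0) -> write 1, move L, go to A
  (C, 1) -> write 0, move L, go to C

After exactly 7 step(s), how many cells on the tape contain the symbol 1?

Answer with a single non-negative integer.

Answer: 3

Derivation:
Step 1: in state A at pos 1, read 1 -> (A,1)->write 1,move L,goto B. Now: state=B, head=0, tape[-3..3]=0100110 (head:    ^)
Step 2: in state B at pos 0, read 0 -> (B,0)->write 1,move R,goto B. Now: state=B, head=1, tape[-3..3]=0101110 (head:     ^)
Step 3: in state B at pos 1, read 1 -> (B,1)->write 0,move R,goto A. Now: state=A, head=2, tape[-3..3]=0101010 (head:      ^)
Step 4: in state A at pos 2, read 1 -> (A,1)->write 1,move L,goto B. Now: state=B, head=1, tape[-3..3]=0101010 (head:     ^)
Step 5: in state B at pos 1, read 0 -> (B,0)->write 1,move R,goto B. Now: state=B, head=2, tape[-3..3]=0101110 (head:      ^)
Step 6: in state B at pos 2, read 1 -> (B,1)->write 0,move R,goto A. Now: state=A, head=3, tape[-3..4]=01011000 (head:       ^)
Step 7: in state A at pos 3, read 0 -> (A,0)->write 0,move L,goto H. Now: state=H, head=2, tape[-3..4]=01011000 (head:      ^)
Cells containing 1 after step 7: {-2, 0, 1} -> 3 cell(s)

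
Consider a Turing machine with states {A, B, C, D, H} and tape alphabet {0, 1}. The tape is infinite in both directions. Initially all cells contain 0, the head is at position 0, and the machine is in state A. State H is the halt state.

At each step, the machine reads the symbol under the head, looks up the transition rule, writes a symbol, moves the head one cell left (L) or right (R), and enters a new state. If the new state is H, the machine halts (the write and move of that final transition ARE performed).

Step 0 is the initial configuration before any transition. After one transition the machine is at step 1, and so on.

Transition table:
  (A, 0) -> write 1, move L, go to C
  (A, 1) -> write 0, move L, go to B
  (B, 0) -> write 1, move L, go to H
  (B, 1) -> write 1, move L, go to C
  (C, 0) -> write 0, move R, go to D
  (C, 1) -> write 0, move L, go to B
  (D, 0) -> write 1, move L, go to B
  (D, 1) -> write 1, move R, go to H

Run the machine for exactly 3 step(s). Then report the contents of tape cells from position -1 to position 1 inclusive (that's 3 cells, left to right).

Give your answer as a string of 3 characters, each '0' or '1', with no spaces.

Step 1: in state A at pos 0, read 0 -> (A,0)->write 1,move L,goto C. Now: state=C, head=-1, tape[-2..1]=0010 (head:  ^)
Step 2: in state C at pos -1, read 0 -> (C,0)->write 0,move R,goto D. Now: state=D, head=0, tape[-2..1]=0010 (head:   ^)
Step 3: in state D at pos 0, read 1 -> (D,1)->write 1,move R,goto H. Now: state=H, head=1, tape[-2..2]=00100 (head:    ^)

Answer: 010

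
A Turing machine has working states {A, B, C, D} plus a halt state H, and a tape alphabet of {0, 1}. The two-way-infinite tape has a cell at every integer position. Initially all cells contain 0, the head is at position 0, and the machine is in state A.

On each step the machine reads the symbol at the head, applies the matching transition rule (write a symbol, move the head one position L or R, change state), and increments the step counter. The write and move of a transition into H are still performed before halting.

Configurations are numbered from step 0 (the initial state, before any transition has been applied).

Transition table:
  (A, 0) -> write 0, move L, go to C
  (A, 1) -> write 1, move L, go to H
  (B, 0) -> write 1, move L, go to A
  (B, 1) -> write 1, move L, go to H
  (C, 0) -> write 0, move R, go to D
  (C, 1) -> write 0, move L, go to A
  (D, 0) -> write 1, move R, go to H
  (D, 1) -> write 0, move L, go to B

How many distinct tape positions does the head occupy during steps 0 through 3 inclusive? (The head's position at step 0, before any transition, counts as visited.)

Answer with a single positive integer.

Step 1: in state A at pos 0, read 0 -> (A,0)->write 0,move L,goto C. Now: state=C, head=-1, tape[-2..1]=0000 (head:  ^)
Step 2: in state C at pos -1, read 0 -> (C,0)->write 0,move R,goto D. Now: state=D, head=0, tape[-2..1]=0000 (head:   ^)
Step 3: in state D at pos 0, read 0 -> (D,0)->write 1,move R,goto H. Now: state=H, head=1, tape[-2..2]=00100 (head:    ^)
Head positions at steps 0..3: starting at 0, distinct positions visited = {-1, 0, 1} -> 3 position(s)

Answer: 3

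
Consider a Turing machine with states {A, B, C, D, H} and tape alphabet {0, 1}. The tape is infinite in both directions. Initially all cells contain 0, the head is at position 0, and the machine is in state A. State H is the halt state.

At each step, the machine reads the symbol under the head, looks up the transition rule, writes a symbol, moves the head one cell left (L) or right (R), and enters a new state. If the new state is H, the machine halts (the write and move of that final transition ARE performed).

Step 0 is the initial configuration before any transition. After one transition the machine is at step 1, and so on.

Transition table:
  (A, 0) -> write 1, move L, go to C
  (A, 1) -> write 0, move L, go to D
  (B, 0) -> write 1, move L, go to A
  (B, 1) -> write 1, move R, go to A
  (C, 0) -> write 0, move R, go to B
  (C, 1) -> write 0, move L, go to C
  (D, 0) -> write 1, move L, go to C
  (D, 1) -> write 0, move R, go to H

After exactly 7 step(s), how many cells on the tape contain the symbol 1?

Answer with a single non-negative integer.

Step 1: in state A at pos 0, read 0 -> (A,0)->write 1,move L,goto C. Now: state=C, head=-1, tape[-2..1]=0010 (head:  ^)
Step 2: in state C at pos -1, read 0 -> (C,0)->write 0,move R,goto B. Now: state=B, head=0, tape[-2..1]=0010 (head:   ^)
Step 3: in state B at pos 0, read 1 -> (B,1)->write 1,move R,goto A. Now: state=A, head=1, tape[-2..2]=00100 (head:    ^)
Step 4: in state A at pos 1, read 0 -> (A,0)->write 1,move L,goto C. Now: state=C, head=0, tape[-2..2]=00110 (head:   ^)
Step 5: in state C at pos 0, read 1 -> (C,1)->write 0,move L,goto C. Now: state=C, head=-1, tape[-2..2]=00010 (head:  ^)
Step 6: in state C at pos -1, read 0 -> (C,0)->write 0,move R,goto B. Now: state=B, head=0, tape[-2..2]=00010 (head:   ^)
Step 7: in state B at pos 0, read 0 -> (B,0)->write 1,move L,goto A. Now: state=A, head=-1, tape[-2..2]=00110 (head:  ^)
Cells containing 1 after step 7: {0, 1} -> 2 cell(s)

Answer: 2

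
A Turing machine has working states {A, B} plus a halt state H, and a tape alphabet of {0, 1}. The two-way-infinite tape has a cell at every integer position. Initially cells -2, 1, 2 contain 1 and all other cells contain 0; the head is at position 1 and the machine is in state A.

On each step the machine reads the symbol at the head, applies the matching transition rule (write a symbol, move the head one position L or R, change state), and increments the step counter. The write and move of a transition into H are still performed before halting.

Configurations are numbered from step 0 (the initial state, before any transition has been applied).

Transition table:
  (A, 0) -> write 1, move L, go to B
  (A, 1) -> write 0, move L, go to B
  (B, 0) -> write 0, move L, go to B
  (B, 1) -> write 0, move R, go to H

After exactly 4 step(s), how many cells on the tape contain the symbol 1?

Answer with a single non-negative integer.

Answer: 1

Derivation:
Step 1: in state A at pos 1, read 1 -> (A,1)->write 0,move L,goto B. Now: state=B, head=0, tape[-3..3]=0100010 (head:    ^)
Step 2: in state B at pos 0, read 0 -> (B,0)->write 0,move L,goto B. Now: state=B, head=-1, tape[-3..3]=0100010 (head:   ^)
Step 3: in state B at pos -1, read 0 -> (B,0)->write 0,move L,goto B. Now: state=B, head=-2, tape[-3..3]=0100010 (head:  ^)
Step 4: in state B at pos -2, read 1 -> (B,1)->write 0,move R,goto H. Now: state=H, head=-1, tape[-3..3]=0000010 (head:   ^)
Cells containing 1 after step 4: {2} -> 1 cell(s)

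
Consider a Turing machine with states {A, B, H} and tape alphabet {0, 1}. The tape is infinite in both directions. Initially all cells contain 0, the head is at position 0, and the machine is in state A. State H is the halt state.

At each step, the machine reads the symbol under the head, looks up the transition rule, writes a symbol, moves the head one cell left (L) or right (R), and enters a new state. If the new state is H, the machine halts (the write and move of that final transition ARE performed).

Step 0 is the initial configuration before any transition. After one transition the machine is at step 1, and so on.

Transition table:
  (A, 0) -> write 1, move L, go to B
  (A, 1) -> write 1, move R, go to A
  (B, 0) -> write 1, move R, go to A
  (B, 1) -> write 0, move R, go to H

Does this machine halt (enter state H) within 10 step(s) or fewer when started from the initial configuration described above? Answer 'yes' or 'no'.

Step 1: in state A at pos 0, read 0 -> (A,0)->write 1,move L,goto B. Now: state=B, head=-1, tape[-2..1]=0010 (head:  ^)
Step 2: in state B at pos -1, read 0 -> (B,0)->write 1,move R,goto A. Now: state=A, head=0, tape[-2..1]=0110 (head:   ^)
Step 3: in state A at pos 0, read 1 -> (A,1)->write 1,move R,goto A. Now: state=A, head=1, tape[-2..2]=01100 (head:    ^)
Step 4: in state A at pos 1, read 0 -> (A,0)->write 1,move L,goto B. Now: state=B, head=0, tape[-2..2]=01110 (head:   ^)
Step 5: in state B at pos 0, read 1 -> (B,1)->write 0,move R,goto H. Now: state=H, head=1, tape[-2..2]=01010 (head:    ^)
State H reached at step 5; 5 <= 10 -> yes

Answer: yes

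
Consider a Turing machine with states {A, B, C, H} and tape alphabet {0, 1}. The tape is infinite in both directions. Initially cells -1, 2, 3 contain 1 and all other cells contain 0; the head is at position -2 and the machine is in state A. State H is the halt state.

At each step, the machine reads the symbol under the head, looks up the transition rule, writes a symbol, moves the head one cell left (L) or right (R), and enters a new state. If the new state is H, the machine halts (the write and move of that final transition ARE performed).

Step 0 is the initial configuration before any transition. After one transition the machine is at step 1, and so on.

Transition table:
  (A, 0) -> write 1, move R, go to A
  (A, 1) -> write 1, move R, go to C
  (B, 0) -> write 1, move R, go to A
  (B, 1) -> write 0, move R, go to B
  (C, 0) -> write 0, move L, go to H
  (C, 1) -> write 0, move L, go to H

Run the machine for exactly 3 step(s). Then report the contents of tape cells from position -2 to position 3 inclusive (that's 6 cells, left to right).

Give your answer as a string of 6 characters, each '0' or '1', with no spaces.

Answer: 110011

Derivation:
Step 1: in state A at pos -2, read 0 -> (A,0)->write 1,move R,goto A. Now: state=A, head=-1, tape[-3..4]=01100110 (head:   ^)
Step 2: in state A at pos -1, read 1 -> (A,1)->write 1,move R,goto C. Now: state=C, head=0, tape[-3..4]=01100110 (head:    ^)
Step 3: in state C at pos 0, read 0 -> (C,0)->write 0,move L,goto H. Now: state=H, head=-1, tape[-3..4]=01100110 (head:   ^)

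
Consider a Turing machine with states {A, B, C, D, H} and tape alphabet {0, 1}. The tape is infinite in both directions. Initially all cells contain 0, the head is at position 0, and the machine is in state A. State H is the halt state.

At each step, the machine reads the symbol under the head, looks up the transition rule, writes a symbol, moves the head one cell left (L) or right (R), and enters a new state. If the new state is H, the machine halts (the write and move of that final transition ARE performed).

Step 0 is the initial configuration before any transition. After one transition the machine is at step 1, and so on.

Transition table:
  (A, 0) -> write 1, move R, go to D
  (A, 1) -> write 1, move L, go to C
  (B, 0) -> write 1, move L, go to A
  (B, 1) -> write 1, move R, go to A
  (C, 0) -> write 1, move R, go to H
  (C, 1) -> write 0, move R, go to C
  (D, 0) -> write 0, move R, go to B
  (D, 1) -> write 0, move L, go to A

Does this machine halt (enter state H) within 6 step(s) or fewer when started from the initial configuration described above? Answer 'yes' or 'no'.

Step 1: in state A at pos 0, read 0 -> (A,0)->write 1,move R,goto D. Now: state=D, head=1, tape[-1..2]=0100 (head:   ^)
Step 2: in state D at pos 1, read 0 -> (D,0)->write 0,move R,goto B. Now: state=B, head=2, tape[-1..3]=01000 (head:    ^)
Step 3: in state B at pos 2, read 0 -> (B,0)->write 1,move L,goto A. Now: state=A, head=1, tape[-1..3]=01010 (head:   ^)
Step 4: in state A at pos 1, read 0 -> (A,0)->write 1,move R,goto D. Now: state=D, head=2, tape[-1..3]=01110 (head:    ^)
Step 5: in state D at pos 2, read 1 -> (D,1)->write 0,move L,goto A. Now: state=A, head=1, tape[-1..3]=01100 (head:   ^)
Step 6: in state A at pos 1, read 1 -> (A,1)->write 1,move L,goto C. Now: state=C, head=0, tape[-1..3]=01100 (head:  ^)
After 6 step(s): state = C (not H) -> not halted within 6 -> no

Answer: no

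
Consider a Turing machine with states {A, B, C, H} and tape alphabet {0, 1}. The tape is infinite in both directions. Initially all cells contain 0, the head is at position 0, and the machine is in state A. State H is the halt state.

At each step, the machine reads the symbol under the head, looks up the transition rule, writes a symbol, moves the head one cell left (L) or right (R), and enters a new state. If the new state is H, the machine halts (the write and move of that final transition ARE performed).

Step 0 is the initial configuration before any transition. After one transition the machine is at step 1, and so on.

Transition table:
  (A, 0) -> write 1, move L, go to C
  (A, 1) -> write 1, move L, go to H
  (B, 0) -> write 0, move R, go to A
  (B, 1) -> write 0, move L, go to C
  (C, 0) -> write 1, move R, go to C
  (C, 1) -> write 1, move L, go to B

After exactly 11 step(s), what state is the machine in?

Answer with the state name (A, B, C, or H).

Answer: H

Derivation:
Step 1: in state A at pos 0, read 0 -> (A,0)->write 1,move L,goto C. Now: state=C, head=-1, tape[-2..1]=0010 (head:  ^)
Step 2: in state C at pos -1, read 0 -> (C,0)->write 1,move R,goto C. Now: state=C, head=0, tape[-2..1]=0110 (head:   ^)
Step 3: in state C at pos 0, read 1 -> (C,1)->write 1,move L,goto B. Now: state=B, head=-1, tape[-2..1]=0110 (head:  ^)
Step 4: in state B at pos -1, read 1 -> (B,1)->write 0,move L,goto C. Now: state=C, head=-2, tape[-3..1]=00010 (head:  ^)
Step 5: in state C at pos -2, read 0 -> (C,0)->write 1,move R,goto C. Now: state=C, head=-1, tape[-3..1]=01010 (head:   ^)
Step 6: in state C at pos -1, read 0 -> (C,0)->write 1,move R,goto C. Now: state=C, head=0, tape[-3..1]=01110 (head:    ^)
Step 7: in state C at pos 0, read 1 -> (C,1)->write 1,move L,goto B. Now: state=B, head=-1, tape[-3..1]=01110 (head:   ^)
Step 8: in state B at pos -1, read 1 -> (B,1)->write 0,move L,goto C. Now: state=C, head=-2, tape[-3..1]=01010 (head:  ^)
Step 9: in state C at pos -2, read 1 -> (C,1)->write 1,move L,goto B. Now: state=B, head=-3, tape[-4..1]=001010 (head:  ^)
Step 10: in state B at pos -3, read 0 -> (B,0)->write 0,move R,goto A. Now: state=A, head=-2, tape[-4..1]=001010 (head:   ^)
Step 11: in state A at pos -2, read 1 -> (A,1)->write 1,move L,goto H. Now: state=H, head=-3, tape[-4..1]=001010 (head:  ^)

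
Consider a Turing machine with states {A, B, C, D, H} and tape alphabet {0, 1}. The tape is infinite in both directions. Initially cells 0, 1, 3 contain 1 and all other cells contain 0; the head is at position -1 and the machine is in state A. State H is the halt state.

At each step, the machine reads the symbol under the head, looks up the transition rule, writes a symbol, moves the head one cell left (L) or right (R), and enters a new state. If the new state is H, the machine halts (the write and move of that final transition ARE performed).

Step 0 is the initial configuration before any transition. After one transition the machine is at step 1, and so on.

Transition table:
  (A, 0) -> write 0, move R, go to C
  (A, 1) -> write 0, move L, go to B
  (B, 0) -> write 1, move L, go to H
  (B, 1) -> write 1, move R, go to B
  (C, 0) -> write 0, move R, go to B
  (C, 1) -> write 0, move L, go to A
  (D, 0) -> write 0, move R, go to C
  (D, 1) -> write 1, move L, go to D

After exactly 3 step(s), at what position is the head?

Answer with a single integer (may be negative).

Step 1: in state A at pos -1, read 0 -> (A,0)->write 0,move R,goto C. Now: state=C, head=0, tape[-2..4]=0011010 (head:   ^)
Step 2: in state C at pos 0, read 1 -> (C,1)->write 0,move L,goto A. Now: state=A, head=-1, tape[-2..4]=0001010 (head:  ^)
Step 3: in state A at pos -1, read 0 -> (A,0)->write 0,move R,goto C. Now: state=C, head=0, tape[-2..4]=0001010 (head:   ^)

Answer: 0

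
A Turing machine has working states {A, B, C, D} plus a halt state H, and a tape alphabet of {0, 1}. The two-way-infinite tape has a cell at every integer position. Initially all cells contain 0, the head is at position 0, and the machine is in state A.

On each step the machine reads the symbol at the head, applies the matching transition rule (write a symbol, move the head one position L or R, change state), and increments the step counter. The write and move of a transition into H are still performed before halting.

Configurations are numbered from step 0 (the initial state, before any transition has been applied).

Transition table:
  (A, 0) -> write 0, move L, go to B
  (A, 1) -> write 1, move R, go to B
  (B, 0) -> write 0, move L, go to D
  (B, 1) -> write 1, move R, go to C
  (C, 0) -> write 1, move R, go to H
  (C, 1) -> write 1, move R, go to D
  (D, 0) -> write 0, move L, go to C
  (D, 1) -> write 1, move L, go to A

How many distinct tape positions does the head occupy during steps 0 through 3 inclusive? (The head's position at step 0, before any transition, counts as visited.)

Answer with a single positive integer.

Answer: 4

Derivation:
Step 1: in state A at pos 0, read 0 -> (A,0)->write 0,move L,goto B. Now: state=B, head=-1, tape[-2..1]=0000 (head:  ^)
Step 2: in state B at pos -1, read 0 -> (B,0)->write 0,move L,goto D. Now: state=D, head=-2, tape[-3..1]=00000 (head:  ^)
Step 3: in state D at pos -2, read 0 -> (D,0)->write 0,move L,goto C. Now: state=C, head=-3, tape[-4..1]=000000 (head:  ^)
Head positions at steps 0..3: starting at 0, distinct positions visited = {-3, -2, -1, 0} -> 4 position(s)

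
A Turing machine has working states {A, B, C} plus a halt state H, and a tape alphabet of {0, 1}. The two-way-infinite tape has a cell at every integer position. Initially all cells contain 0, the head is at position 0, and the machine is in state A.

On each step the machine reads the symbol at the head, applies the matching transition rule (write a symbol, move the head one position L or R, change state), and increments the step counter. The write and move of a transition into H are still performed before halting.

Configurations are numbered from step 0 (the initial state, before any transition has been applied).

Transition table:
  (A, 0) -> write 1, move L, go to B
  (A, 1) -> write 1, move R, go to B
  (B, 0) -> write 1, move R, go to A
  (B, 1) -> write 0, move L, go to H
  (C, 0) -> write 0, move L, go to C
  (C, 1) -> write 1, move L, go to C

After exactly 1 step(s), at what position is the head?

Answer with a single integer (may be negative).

Answer: -1

Derivation:
Step 1: in state A at pos 0, read 0 -> (A,0)->write 1,move L,goto B. Now: state=B, head=-1, tape[-2..1]=0010 (head:  ^)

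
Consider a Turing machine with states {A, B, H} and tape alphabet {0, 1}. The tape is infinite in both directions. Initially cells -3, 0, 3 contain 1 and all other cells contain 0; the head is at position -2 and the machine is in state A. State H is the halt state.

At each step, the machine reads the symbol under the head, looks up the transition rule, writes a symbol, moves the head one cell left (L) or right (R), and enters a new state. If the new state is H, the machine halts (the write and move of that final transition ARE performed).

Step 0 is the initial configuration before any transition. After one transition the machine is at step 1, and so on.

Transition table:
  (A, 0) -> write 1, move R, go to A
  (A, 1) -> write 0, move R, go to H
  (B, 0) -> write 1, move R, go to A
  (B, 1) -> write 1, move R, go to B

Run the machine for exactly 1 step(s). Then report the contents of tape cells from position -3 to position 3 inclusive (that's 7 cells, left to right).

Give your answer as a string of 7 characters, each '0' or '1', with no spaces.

Answer: 1101001

Derivation:
Step 1: in state A at pos -2, read 0 -> (A,0)->write 1,move R,goto A. Now: state=A, head=-1, tape[-4..4]=011010010 (head:    ^)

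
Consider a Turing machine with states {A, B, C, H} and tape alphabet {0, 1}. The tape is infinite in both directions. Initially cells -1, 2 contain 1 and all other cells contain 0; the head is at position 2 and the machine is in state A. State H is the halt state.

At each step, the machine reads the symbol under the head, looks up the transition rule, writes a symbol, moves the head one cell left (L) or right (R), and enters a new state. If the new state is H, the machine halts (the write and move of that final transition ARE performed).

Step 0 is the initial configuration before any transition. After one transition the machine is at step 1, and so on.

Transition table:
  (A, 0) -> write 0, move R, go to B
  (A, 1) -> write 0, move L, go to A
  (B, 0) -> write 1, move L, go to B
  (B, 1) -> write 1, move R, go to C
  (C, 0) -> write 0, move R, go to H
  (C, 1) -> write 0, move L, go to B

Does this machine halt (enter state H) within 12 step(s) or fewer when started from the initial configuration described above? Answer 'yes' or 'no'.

Step 1: in state A at pos 2, read 1 -> (A,1)->write 0,move L,goto A. Now: state=A, head=1, tape[-2..3]=010000 (head:    ^)
Step 2: in state A at pos 1, read 0 -> (A,0)->write 0,move R,goto B. Now: state=B, head=2, tape[-2..3]=010000 (head:     ^)
Step 3: in state B at pos 2, read 0 -> (B,0)->write 1,move L,goto B. Now: state=B, head=1, tape[-2..3]=010010 (head:    ^)
Step 4: in state B at pos 1, read 0 -> (B,0)->write 1,move L,goto B. Now: state=B, head=0, tape[-2..3]=010110 (head:   ^)
Step 5: in state B at pos 0, read 0 -> (B,0)->write 1,move L,goto B. Now: state=B, head=-1, tape[-2..3]=011110 (head:  ^)
Step 6: in state B at pos -1, read 1 -> (B,1)->write 1,move R,goto C. Now: state=C, head=0, tape[-2..3]=011110 (head:   ^)
Step 7: in state C at pos 0, read 1 -> (C,1)->write 0,move L,goto B. Now: state=B, head=-1, tape[-2..3]=010110 (head:  ^)
Step 8: in state B at pos -1, read 1 -> (B,1)->write 1,move R,goto C. Now: state=C, head=0, tape[-2..3]=010110 (head:   ^)
Step 9: in state C at pos 0, read 0 -> (C,0)->write 0,move R,goto H. Now: state=H, head=1, tape[-2..3]=010110 (head:    ^)
State H reached at step 9; 9 <= 12 -> yes

Answer: yes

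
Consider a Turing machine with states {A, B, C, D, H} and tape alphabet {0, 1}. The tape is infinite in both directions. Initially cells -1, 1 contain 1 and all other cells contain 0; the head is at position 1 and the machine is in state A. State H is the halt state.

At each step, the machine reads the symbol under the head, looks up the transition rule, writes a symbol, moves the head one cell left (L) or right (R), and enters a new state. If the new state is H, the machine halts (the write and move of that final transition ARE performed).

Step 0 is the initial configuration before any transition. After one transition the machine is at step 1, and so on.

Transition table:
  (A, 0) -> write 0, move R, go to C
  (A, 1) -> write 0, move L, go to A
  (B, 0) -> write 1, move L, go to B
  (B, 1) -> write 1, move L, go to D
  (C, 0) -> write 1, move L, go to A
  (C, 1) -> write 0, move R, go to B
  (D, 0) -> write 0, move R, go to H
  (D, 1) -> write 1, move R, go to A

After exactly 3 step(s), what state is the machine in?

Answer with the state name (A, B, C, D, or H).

Step 1: in state A at pos 1, read 1 -> (A,1)->write 0,move L,goto A. Now: state=A, head=0, tape[-2..2]=01000 (head:   ^)
Step 2: in state A at pos 0, read 0 -> (A,0)->write 0,move R,goto C. Now: state=C, head=1, tape[-2..2]=01000 (head:    ^)
Step 3: in state C at pos 1, read 0 -> (C,0)->write 1,move L,goto A. Now: state=A, head=0, tape[-2..2]=01010 (head:   ^)

Answer: A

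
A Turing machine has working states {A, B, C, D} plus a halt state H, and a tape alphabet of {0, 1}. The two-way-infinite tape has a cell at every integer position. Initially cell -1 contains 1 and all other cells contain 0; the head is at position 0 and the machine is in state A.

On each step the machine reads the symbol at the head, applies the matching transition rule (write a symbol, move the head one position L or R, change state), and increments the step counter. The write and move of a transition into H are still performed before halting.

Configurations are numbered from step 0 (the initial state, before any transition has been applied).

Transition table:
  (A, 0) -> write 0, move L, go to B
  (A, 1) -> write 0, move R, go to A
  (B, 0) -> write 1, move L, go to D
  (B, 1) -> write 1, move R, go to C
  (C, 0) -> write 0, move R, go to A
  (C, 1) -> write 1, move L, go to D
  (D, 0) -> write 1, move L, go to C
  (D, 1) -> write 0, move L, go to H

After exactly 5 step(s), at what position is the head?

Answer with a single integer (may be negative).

Answer: -1

Derivation:
Step 1: in state A at pos 0, read 0 -> (A,0)->write 0,move L,goto B. Now: state=B, head=-1, tape[-2..1]=0100 (head:  ^)
Step 2: in state B at pos -1, read 1 -> (B,1)->write 1,move R,goto C. Now: state=C, head=0, tape[-2..1]=0100 (head:   ^)
Step 3: in state C at pos 0, read 0 -> (C,0)->write 0,move R,goto A. Now: state=A, head=1, tape[-2..2]=01000 (head:    ^)
Step 4: in state A at pos 1, read 0 -> (A,0)->write 0,move L,goto B. Now: state=B, head=0, tape[-2..2]=01000 (head:   ^)
Step 5: in state B at pos 0, read 0 -> (B,0)->write 1,move L,goto D. Now: state=D, head=-1, tape[-2..2]=01100 (head:  ^)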